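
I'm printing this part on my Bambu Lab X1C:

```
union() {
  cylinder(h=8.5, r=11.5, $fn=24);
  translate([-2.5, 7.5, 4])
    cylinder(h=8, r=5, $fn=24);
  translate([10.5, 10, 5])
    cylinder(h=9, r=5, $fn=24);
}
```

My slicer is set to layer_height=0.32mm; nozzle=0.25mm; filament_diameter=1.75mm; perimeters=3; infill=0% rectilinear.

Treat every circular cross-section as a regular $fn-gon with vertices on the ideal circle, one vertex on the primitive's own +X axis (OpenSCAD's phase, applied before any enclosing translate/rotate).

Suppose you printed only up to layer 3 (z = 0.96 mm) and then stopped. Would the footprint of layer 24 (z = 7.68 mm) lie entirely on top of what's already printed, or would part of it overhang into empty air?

Compare the two slices. At z = 0.96: the r=11.5 cylinder contributes a regular 24-gon of circumradius 11.5 (area = (24/2)·11.500²·sin(360°/24) = 410.75 mm²); the cylinder at (-2.5, 7.5) does not reach this height (z outside [4, 12]); the cylinder at (10.5, 10) is not intersected at this z (z outside [5, 14]); Merging all regions: only the r=11.5 cylinder is present, so the union is just that shape — area = 410.75 mm². At z = 7.68: the r=11.5 cylinder gives a regular 24-gon of circumradius 11.5 (constant along its height) (area = (24/2)·11.500²·sin(360°/24) = 410.75 mm²); the cylinder at (-2.5, 7.5): section is a regular 24-gon, circumradius r=5 (area = (24/2)·5.000²·sin(360°/24) = 77.65 mm²); the r=5 cylinder at (10.5, 10) gives a regular 24-gon of circumradius 5 (constant along its height) (area = (24/2)·5.000²·sin(360°/24) = 77.65 mm²); Taking the union: the regions partially overlap — summed areas 566.04 mm² minus the doubly-counted overlap 78.01 mm² gives 488.03 mm² — area = 488.03 mm². Checking containment: at z = 7.68 the cross-section extends beyond the z = 0.96 cross-section by about 77.29 mm².

part overhangs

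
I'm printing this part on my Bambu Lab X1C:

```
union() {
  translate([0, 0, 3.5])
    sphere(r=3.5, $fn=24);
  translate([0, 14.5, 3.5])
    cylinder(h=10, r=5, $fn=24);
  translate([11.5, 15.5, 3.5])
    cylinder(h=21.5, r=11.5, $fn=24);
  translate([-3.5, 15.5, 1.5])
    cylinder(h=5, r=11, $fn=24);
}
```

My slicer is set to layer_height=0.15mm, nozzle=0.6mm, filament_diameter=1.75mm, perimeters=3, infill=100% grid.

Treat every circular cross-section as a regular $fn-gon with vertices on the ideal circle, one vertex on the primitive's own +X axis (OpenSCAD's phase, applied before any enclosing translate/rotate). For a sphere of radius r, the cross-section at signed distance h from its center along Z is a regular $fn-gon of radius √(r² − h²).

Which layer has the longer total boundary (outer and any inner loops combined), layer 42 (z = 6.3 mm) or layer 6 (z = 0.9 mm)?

Layer 42 (z = 6.3): the sphere: section is a regular 24-gon, circumradius = √(r²−h²) = √(3.5²−2.8²) = 2.100 (perimeter = 2·24·2.100·sin(180°/24) = 13.16 mm); the r=5 cylinder at (0, 14.5) contributes a regular 24-gon of circumradius 5 (perimeter = 2·24·5.000·sin(180°/24) = 31.33 mm); the r=11.5 cylinder at (11.5, 15.5) contributes a regular 24-gon of circumradius 11.5 (perimeter = 2·24·11.500·sin(180°/24) = 72.05 mm); the r=11 cylinder at (-3.5, 15.5) contributes a regular 24-gon of circumradius 11 (perimeter = 2·24·11.000·sin(180°/24) = 68.92 mm); Combining (union): the regions partially overlap (shared area 162.37 mm²), so the edge portions inside another operand are dropped and the merged outline is re-measured after clipping — boundary = 116.59 mm. So its perimeter = 116.59 mm. Layer 6 (z = 0.9): the r=3.5 sphere slices to a regular 24-gon of circumradius 2.343 (√(r²−h²) with h=2.6 from center) (perimeter = 2·24·2.343·sin(180°/24) = 14.68 mm); the cylinder at (0, 14.5) is absent (z outside [3.5, 13.5]); the cylinder at (11.5, 15.5) is absent (z outside [3.5, 25]); the cylinder at (-3.5, 15.5) is not intersected at this z (z outside [1.5, 6.5]); Combining (union): only the r=3.5 sphere is present, so the union is just that shape — boundary = 14.68 mm. So its perimeter = 14.68 mm. Layer 42 is larger (116.59 vs 14.68 mm).

layer 42 (z = 6.3 mm)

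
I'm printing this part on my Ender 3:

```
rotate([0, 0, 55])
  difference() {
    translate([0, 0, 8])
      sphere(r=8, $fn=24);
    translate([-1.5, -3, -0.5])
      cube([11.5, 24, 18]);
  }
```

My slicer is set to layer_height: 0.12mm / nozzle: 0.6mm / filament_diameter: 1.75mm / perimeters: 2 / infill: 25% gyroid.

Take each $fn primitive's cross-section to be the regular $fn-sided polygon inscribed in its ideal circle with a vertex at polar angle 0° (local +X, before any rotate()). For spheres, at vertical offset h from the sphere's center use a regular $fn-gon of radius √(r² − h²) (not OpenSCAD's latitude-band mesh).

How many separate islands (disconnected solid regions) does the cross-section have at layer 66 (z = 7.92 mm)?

1

At z = 7.92 mm: the r=8 sphere slices to a regular 24-gon of circumradius 8.000 (√(r²−h²) with h=0.08 from center); the cube at (-1.5, -3) is present — its section is the full 11.5×24 rectangle; Taking the first minus the rest: starting from the r=8 sphere, the 11.5×24 cube at (-1.5, -3) partially overlaps it — only the 89.32 mm² overlap (of its 276.00 mm²) is removed, clipping the outline — 1 connected region; (whole slice rotated 55° about Z — lengths, areas and connectivity unchanged). Overall, the cross-section is a single solid region. Island count = 1.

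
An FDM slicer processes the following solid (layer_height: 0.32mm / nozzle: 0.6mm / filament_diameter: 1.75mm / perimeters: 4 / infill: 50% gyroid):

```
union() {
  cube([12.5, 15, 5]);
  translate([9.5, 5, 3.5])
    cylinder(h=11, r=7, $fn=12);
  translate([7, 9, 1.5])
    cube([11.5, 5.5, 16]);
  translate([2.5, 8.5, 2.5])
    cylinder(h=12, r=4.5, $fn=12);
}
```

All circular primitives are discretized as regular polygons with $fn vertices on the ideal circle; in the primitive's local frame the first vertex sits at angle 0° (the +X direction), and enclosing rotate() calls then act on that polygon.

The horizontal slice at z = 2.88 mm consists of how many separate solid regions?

At z = 2.88 mm: the cube (footprint 12.5×15) is included at this height; the cylinder at (9.5, 5) is absent (z outside [3.5, 14.5]); the cube at (7, 9) (footprint 11.5×5.5) is included at this height; the cylinder at (2.5, 8.5): section is a regular 12-gon, circumradius r=4.5; Combining (union): the regions partially overlap (shared area 81.40 mm²), so overlapping operands fuse into one piece — 1 connected region. The result has 1 disconnected region.

1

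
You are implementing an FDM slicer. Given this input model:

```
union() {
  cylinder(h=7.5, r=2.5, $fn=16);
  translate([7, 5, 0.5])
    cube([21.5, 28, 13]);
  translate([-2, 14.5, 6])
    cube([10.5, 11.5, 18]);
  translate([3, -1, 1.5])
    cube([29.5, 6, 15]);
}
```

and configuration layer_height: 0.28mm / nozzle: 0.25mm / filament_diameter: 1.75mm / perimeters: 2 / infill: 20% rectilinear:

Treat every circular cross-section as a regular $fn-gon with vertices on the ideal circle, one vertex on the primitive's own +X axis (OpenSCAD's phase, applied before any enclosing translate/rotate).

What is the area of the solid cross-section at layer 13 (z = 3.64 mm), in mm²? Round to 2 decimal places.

At z = 3.64 mm: the r=2.5 cylinder contributes a regular 16-gon of circumradius 2.5 (area = (16/2)·2.500²·sin(360°/16) = 19.13 mm²); the cube at (7, 5) is present — its section is the full 21.5×28 rectangle (area 602.00 mm²); the cube at (-2, 14.5) is absent (z outside [6, 24]); the cube at (3, -1) is present — its section is the full 29.5×6 rectangle (area 177.00 mm²); Merging all regions: the 3 present regions share edge segments without overlapping in area, so areas simply add but the touching pieces fuse into one outline (the shared edge portions become interior and drop out of the boundary) — area = 798.13 mm². Overall, the cross-section has 2 separate islands. Net area = 798.13 mm².

798.13 mm²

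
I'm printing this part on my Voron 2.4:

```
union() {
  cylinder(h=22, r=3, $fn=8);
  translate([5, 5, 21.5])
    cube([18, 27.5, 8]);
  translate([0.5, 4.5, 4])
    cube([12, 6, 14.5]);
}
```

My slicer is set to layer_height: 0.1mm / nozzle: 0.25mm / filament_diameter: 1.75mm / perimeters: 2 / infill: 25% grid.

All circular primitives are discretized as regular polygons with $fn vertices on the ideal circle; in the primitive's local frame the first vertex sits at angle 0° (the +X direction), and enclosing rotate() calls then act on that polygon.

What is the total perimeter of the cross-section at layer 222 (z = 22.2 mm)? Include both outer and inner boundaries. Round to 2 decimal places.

91.00 mm

At z = 22.2 mm: the cylinder is not intersected at this z (z outside [0, 22]); the 18×27.5 cube at (5, 5) contributes its full rectangle (perimeter 91.00 mm); the cube at (0.5, 4.5) is absent (z outside [4, 18.5]); Combining (union): only the 18×27.5 cube at (5, 5) is present, so the union is just that shape — boundary = 91.00 mm. Overall, the cross-section is a single solid region. Total boundary length (outer) = 91.00 mm.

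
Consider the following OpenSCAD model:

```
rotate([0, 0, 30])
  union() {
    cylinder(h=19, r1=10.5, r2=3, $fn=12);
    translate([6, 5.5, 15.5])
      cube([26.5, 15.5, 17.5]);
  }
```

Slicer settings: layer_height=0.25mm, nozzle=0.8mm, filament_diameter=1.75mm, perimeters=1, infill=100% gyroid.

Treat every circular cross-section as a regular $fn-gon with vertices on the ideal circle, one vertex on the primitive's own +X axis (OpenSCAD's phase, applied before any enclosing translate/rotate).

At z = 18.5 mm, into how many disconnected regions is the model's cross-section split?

2

At z = 18.5 mm: the cone: at t=0.974 of its height the radius interpolates to r₁+(r₂−r₁)t = 3.197, giving a regular 12-gon of that circumradius; the 26.5×15.5 cube at (6, 5.5) contributes its full rectangle; Merging all regions: the 2 present regions are separate (no shared area or edge), so areas and boundary lengths simply add and each stays a separate island — 2 connected regions; (rotated 30° about Z; rotation is an isometry so areas/perimeters/island counts are preserved). The result has 2 disconnected regions.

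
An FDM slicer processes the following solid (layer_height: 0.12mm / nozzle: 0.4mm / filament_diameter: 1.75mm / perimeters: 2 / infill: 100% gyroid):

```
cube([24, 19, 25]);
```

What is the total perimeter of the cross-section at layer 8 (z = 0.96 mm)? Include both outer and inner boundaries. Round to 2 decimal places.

At z = 0.96 mm: the cube is present — its section is the full 24×19 rectangle (perimeter 86.00 mm). Overall, the cross-section is a single solid region. Total boundary length (outer) = 86.00 mm.

86.00 mm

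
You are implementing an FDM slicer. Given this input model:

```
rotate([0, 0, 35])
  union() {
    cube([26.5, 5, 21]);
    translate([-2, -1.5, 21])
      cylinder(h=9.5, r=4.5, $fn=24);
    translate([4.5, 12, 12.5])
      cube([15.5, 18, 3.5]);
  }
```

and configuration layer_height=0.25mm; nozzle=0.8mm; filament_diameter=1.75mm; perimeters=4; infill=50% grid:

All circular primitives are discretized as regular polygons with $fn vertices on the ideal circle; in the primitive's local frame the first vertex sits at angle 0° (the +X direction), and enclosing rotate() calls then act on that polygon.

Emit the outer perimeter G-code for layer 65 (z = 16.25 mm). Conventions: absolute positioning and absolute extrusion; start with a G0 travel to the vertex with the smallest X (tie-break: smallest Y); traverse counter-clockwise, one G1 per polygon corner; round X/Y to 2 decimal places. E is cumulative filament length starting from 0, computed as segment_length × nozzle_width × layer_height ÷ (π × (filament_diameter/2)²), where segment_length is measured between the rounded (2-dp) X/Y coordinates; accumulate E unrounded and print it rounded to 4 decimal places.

G0 X-2.87 Y4.10 Z16.25
G1 X0.00 Y0.00 E0.4161
G1 X21.71 Y15.20 E2.6198
G1 X18.84 Y19.30 E3.0359
G1 X-2.87 Y4.10 E5.2396

At z = 16.25 mm: the cube (footprint 26.5×5) is included at this height; the cylinder at (-2, -1.5) is not intersected at this z (z outside [21, 30.5]); the cube at (4.5, 12) is not intersected at this z (z outside [12.5, 16]); Combining (union): only the 26.5×5 cube is present, so the union is just that shape — 1 connected region; (rotated 35° about Z; rotation is an isometry so areas/perimeters/island counts are preserved). The outline is a single polygon with 4 vertices. Extrusion per mm of travel: 0.8 × 0.25 / (π × 0.875²) = 0.083150. Accumulating E over each segment gives final E = 5.2396.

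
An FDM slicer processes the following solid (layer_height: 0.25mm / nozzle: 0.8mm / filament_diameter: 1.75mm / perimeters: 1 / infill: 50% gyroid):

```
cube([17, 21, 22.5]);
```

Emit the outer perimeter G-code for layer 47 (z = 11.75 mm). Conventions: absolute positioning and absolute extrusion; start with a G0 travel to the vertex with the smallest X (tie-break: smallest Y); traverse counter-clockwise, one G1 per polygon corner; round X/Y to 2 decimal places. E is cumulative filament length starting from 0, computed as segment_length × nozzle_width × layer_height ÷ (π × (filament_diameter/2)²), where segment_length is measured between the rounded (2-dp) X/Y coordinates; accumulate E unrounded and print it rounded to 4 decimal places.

At z = 11.75 mm: the 17×21 cube contributes its full rectangle. The outline is a single polygon with 4 vertices. Extrusion per mm of travel: 0.8 × 0.25 / (π × 0.875²) = 0.083150. Accumulating E over each segment gives final E = 6.3194.

G0 X0.00 Y0.00 Z11.75
G1 X17.00 Y0.00 E1.4136
G1 X17.00 Y21.00 E3.1597
G1 X0.00 Y21.00 E4.5733
G1 X0.00 Y0.00 E6.3194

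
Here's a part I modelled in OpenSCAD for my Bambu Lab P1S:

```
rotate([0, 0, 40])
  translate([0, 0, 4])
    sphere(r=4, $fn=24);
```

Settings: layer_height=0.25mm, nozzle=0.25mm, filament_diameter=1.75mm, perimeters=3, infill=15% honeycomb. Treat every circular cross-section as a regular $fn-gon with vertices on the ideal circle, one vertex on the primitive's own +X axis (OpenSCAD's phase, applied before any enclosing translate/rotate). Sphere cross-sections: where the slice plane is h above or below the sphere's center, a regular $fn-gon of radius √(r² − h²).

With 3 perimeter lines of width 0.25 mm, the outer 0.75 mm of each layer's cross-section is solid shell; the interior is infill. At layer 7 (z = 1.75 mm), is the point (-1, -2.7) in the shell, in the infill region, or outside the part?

shell

At z = 1.75 mm: the r=4 sphere slices to a regular 24-gon of circumradius 3.307 (√(r²−h²) with h=2.25 from center); (whole slice rotated 40° about Z — lengths, areas and connectivity unchanged). Overall, the cross-section is a single solid region. Undo the 40° rotation: the query point maps to (-2.502, -1.426) in the un-rotated model frame. The nearest boundary edge runs (-3.19, -0.86)→(-2.86, -1.65); distance from the point to it = 0.42 mm. The point is inside the cross-section, 0.42 mm from the nearest boundary — within the 0.75 mm shell band (3 × 0.25).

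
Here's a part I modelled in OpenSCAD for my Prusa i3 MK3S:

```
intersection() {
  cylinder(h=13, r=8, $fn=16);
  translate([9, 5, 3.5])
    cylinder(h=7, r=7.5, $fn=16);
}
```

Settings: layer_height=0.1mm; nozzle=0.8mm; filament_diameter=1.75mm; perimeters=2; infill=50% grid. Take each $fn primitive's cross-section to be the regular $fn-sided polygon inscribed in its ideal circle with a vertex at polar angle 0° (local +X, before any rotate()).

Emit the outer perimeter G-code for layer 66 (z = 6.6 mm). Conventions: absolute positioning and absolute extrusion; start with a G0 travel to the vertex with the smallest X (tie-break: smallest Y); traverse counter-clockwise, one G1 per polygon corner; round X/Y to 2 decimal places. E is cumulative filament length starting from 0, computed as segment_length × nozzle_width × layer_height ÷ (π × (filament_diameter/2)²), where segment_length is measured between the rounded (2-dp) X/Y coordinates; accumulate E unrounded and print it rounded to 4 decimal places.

At z = 6.6 mm: the cylinder: section is a regular 16-gon, circumradius r=8; the cylinder at (9, 5): section is a regular 16-gon, circumradius r=7.5; After intersecting: the r=7.5 cylinder at (9, 5) partially overlaps the r=8 cylinder; clipping to the common part keeps 39.15 mm² — 1 connected region. The outline is a single polygon with 10 vertices. Extrusion per mm of travel: 0.8 × 0.1 / (π × 0.875²) = 0.033260. Accumulating E over each segment gives final E = 0.8504.

G0 X1.50 Y5.00 Z6.60
G1 X2.07 Y2.13 E0.0973
G1 X3.70 Y-0.30 E0.1946
G1 X6.13 Y-1.93 E0.2920
G1 X7.56 Y-2.21 E0.3404
G1 X8.00 Y0.00 E0.4154
G1 X7.39 Y3.06 E0.5192
G1 X5.66 Y5.66 E0.6230
G1 X3.06 Y7.39 E0.7269
G1 X2.02 Y7.60 E0.7622
G1 X1.50 Y5.00 E0.8504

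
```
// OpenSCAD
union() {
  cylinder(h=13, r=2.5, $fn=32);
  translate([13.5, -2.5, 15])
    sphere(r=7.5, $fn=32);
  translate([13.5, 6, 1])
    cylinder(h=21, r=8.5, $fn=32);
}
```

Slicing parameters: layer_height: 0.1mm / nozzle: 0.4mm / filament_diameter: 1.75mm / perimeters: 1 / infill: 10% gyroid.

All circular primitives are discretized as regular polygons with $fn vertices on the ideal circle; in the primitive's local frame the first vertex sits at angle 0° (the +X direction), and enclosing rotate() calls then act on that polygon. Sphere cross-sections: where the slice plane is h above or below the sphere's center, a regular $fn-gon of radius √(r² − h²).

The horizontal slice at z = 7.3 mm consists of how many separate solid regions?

At z = 7.3 mm: the r=2.5 cylinder gives a regular 32-gon of circumradius 2.5 (constant along its height); the sphere at (13.5, -2.5) is absent (|z−center|=7.700 > r=7.5); the r=8.5 cylinder at (13.5, 6) contributes a regular 32-gon of circumradius 8.5; Taking the union: the 2 present regions are separate (no shared area or edge), so areas and boundary lengths simply add and each stays a separate island — 2 connected regions. The result has 2 disconnected regions.

2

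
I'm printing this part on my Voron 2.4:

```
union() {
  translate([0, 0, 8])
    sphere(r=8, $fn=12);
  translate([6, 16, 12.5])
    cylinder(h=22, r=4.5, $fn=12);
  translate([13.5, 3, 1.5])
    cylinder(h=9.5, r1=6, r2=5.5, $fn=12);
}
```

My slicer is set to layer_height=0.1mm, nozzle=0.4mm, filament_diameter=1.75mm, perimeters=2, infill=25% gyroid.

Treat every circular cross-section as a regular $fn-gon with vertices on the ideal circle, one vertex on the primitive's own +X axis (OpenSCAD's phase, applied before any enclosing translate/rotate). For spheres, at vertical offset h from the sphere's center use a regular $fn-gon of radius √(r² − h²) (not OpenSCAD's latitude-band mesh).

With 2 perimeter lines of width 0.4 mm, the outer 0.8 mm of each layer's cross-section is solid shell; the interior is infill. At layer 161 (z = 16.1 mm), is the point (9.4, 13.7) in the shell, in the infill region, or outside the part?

shell

At z = 16.1 mm: the sphere does not reach this height (|z−center|=8.100 > r=8); the r=4.5 cylinder at (6, 16) gives a regular 12-gon of circumradius 4.5 (constant along its height); the cone at (13.5, 3) is not intersected at this z (z outside [1.5, 11]); Taking the union: only the r=4.5 cylinder at (6, 16) is present, so the union is just that shape — 1 connected region. Overall, the cross-section is a single solid region. The nearest boundary edge runs (8.25, 12.10)→(9.90, 13.75); distance from the point to it = 0.32 mm. The point is inside the cross-section, 0.32 mm from the nearest boundary — within the 0.8 mm shell band (2 × 0.4).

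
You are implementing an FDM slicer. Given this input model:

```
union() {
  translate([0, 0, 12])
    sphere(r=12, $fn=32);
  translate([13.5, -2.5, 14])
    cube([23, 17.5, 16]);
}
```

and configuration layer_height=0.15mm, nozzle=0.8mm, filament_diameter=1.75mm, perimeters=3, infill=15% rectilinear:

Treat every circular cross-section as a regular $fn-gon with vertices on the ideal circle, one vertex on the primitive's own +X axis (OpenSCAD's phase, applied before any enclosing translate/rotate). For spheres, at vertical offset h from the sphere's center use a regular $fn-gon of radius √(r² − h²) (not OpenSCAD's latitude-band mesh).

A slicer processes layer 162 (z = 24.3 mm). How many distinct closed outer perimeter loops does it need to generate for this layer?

At z = 24.3 mm: the sphere is absent (|z−center|=12.300 > r=12); the cube at (13.5, -2.5) is present — its section is the full 23×17.5 rectangle; Combining (union): only the 23×17.5 cube at (13.5, -2.5) is present, so the union is just that shape — 1 connected region. The result has 1 disconnected region.

1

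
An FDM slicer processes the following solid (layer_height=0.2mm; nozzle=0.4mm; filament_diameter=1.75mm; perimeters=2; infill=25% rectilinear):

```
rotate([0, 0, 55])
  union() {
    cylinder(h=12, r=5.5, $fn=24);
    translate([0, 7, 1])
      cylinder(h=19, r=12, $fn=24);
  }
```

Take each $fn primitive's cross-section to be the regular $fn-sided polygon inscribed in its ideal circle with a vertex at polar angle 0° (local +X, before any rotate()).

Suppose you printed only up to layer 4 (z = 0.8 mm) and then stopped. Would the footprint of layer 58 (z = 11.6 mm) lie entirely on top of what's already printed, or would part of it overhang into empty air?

Compare the two slices. At z = 0.8: the r=5.5 cylinder gives a regular 24-gon of circumradius 5.5 (constant along its height) (area = (24/2)·5.500²·sin(360°/24) = 93.95 mm²); the cylinder at (0, 7) is absent (z outside [1, 20]); Combining (union): only the r=5.5 cylinder is present, so the union is just that shape — area = 93.95 mm²; (whole slice rotated 55° about Z — lengths, areas and connectivity unchanged). At z = 11.6: the r=5.5 cylinder gives a regular 24-gon of circumradius 5.5 (constant along its height) (area = (24/2)·5.500²·sin(360°/24) = 93.95 mm²); the cylinder at (0, 7): section is a regular 24-gon, circumradius r=12 (area = (24/2)·12.000²·sin(360°/24) = 447.24 mm²); Merging all regions: the regions partially overlap — summed areas 541.19 mm² minus the doubly-counted overlap 91.67 mm² gives 449.52 mm² — area = 449.52 mm²; (whole slice rotated 55° about Z — lengths, areas and connectivity unchanged). Checking containment: at z = 11.6 the cross-section extends beyond the z = 0.8 cross-section by about 355.57 mm².

part overhangs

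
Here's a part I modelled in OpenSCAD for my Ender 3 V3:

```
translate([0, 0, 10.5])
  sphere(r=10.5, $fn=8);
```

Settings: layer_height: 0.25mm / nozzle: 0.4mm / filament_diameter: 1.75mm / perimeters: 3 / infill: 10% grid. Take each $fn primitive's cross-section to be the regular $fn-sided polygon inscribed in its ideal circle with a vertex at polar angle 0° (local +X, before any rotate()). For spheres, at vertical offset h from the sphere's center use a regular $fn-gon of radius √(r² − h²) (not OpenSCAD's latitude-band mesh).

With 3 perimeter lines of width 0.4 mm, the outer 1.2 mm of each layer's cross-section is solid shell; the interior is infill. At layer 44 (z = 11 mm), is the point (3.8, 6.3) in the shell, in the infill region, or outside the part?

infill

At z = 11 mm: the r=10.5 sphere slices to a regular 8-gon of circumradius 10.488 (√(r²−h²) with h=0.5 from center). Overall, the cross-section is a single solid region. The nearest boundary edge runs (7.42, 7.42)→(0.00, 10.49); distance from the point to it = 2.42 mm. The point is inside the cross-section and 2.42 mm from the nearest boundary — more than the 1.2 mm shell width (3 × 0.4), so it's in the infill interior.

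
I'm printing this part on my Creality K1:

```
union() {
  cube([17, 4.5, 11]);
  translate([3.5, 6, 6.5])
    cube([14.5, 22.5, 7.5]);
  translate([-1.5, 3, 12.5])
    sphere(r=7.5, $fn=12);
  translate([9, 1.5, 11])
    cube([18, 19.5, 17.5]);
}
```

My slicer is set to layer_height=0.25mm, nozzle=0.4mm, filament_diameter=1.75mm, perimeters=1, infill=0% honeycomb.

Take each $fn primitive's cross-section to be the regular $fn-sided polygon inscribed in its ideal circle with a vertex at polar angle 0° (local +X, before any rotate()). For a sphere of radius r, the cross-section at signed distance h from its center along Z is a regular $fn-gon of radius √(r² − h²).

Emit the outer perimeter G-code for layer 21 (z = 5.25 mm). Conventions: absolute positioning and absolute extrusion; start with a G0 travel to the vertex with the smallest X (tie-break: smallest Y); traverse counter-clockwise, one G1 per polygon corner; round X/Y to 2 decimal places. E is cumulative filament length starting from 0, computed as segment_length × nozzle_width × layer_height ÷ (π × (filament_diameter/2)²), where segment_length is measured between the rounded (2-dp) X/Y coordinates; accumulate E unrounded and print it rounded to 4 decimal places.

G0 X-3.42 Y3.00 Z5.25
G1 X-3.16 Y2.04 E0.0414
G1 X-2.46 Y1.34 E0.0825
G1 X-1.50 Y1.08 E0.1239
G1 X-0.54 Y1.34 E0.1652
G1 X0.00 Y1.88 E0.1970
G1 X0.00 Y0.00 E0.2751
G1 X17.00 Y0.00 E0.9819
G1 X17.00 Y4.50 E1.1690
G1 X0.00 Y4.50 E1.8758
G1 X0.00 Y4.12 E1.8916
G1 X-0.54 Y4.66 E1.9233
G1 X-1.50 Y4.92 E1.9647
G1 X-2.46 Y4.66 E2.0060
G1 X-3.16 Y3.96 E2.0472
G1 X-3.42 Y3.00 E2.0885

At z = 5.25 mm: the 17×4.5 cube contributes its full rectangle; the cube at (3.5, 6) does not reach this height (z outside [6.5, 14]); the r=7.5 sphere at (-1.5, 3) contributes a regular 12-gon of circumradius √(7.5²−7.25²) = 1.920; the cube at (9, 1.5) is absent (z outside [11, 28.5]); Taking the union: the regions partially overlap (shared area 0.59 mm²), so overlapping operands fuse into one piece — 1 connected region. The outline is a single polygon with 15 vertices. Extrusion per mm of travel: 0.4 × 0.25 / (π × 0.875²) = 0.041575. Accumulating E over each segment gives final E = 2.0885.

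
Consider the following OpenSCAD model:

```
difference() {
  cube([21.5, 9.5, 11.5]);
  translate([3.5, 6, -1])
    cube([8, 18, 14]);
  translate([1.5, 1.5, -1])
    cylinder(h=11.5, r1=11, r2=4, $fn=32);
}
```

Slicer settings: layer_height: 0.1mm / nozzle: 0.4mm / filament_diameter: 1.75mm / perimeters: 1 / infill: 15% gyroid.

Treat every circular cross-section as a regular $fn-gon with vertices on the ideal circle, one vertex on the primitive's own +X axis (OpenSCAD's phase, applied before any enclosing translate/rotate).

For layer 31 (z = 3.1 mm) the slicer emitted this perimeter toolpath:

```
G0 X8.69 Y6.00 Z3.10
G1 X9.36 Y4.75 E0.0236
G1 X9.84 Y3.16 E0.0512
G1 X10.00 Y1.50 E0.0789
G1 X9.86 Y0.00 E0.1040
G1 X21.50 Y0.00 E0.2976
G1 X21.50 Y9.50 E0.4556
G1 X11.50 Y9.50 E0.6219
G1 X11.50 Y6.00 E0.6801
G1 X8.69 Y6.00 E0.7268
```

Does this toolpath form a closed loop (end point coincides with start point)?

Start point (G0): (8.69, 6.00). End point (last G1): the path returns to the start — closed.

yes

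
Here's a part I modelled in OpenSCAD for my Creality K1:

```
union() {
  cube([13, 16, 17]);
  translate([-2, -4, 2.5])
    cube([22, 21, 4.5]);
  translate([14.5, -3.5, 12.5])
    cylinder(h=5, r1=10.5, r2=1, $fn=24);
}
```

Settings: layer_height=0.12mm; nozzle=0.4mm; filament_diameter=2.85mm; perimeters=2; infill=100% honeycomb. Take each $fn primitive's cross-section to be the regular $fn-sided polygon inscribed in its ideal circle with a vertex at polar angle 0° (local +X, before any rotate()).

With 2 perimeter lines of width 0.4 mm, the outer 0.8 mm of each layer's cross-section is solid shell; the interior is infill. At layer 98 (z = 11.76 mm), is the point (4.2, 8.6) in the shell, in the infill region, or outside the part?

At z = 11.76 mm: the 13×16 cube contributes its full rectangle; the cube at (-2, -4) is not intersected at this z (z outside [2.5, 7]); the cone at (14.5, -3.5) does not reach this height (z outside [12.5, 17.5]); Combining (union): only the 13×16 cube is present, so the union is just that shape — 1 connected region. Overall, the cross-section is a single solid region. The nearest boundary edge runs (0.00, 16.00)→(0.00, 0.00); distance from the point to it = 4.20 mm. The point is inside the cross-section and 4.20 mm from the nearest boundary — more than the 0.8 mm shell width (2 × 0.4), so it's in the infill interior.

infill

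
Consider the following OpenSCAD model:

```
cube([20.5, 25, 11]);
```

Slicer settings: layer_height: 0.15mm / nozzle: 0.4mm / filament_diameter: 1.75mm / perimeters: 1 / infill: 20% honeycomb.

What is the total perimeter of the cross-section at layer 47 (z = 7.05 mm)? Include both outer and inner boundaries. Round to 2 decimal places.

At z = 7.05 mm: the cube (footprint 20.5×25) is included at this height (perimeter 91.00 mm). Overall, the cross-section is a single solid region. Total boundary length (outer) = 91.00 mm.

91.00 mm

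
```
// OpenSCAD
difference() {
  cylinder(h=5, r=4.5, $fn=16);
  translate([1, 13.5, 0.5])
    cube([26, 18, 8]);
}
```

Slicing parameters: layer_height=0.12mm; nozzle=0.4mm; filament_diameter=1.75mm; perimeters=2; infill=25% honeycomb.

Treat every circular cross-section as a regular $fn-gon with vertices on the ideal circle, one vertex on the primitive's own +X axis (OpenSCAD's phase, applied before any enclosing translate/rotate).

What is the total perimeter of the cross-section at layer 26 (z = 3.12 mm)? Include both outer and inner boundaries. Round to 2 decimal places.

28.09 mm

At z = 3.12 mm: the cylinder: section is a regular 16-gon, circumradius r=4.5 (perimeter = 2·16·4.500·sin(180°/16) = 28.09 mm); the cube at (1, 13.5) is present — its section is the full 26×18 rectangle (perimeter 88.00 mm); Subtracting the remaining from the first: starting from the r=4.5 cylinder, the 26×18 cube at (1, 13.5) misses the remaining region (no effect) — boundary = 28.09 mm. Overall, the cross-section is a single solid region. Total boundary length (outer) = 28.09 mm.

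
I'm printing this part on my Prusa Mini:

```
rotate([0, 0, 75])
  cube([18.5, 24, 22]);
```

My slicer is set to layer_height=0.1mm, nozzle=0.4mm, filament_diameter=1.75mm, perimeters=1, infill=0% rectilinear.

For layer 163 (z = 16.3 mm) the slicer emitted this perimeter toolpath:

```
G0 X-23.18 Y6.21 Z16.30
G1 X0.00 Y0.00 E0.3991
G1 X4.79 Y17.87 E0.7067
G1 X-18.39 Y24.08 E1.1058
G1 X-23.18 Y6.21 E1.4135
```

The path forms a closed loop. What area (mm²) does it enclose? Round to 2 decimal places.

443.97 mm²

Apply the shoelace formula to the sequence of (X, Y) vertices; enclosed area = 443.97 mm².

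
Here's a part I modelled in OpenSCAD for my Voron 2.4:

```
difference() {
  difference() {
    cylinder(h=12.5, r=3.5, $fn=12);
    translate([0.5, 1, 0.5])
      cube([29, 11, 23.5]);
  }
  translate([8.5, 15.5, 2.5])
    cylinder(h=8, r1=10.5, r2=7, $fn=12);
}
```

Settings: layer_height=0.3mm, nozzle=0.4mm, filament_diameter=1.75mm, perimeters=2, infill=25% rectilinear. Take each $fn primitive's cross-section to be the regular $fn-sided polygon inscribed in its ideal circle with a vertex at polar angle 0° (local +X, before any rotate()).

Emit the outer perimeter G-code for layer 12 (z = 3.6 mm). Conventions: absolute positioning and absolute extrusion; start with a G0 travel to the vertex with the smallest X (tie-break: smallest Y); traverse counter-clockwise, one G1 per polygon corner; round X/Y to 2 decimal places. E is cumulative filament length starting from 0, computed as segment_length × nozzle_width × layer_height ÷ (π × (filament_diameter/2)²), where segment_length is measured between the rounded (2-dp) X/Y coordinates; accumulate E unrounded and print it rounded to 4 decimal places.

At z = 3.6 mm: the r=3.5 cylinder contributes a regular 12-gon of circumradius 3.5; the 29×11 cube at (0.5, 1) contributes its full rectangle; Subtracting the remaining from the first: starting from the r=3.5 cylinder, the 29×11 cube at (0.5, 1) partially overlaps it — only the 4.60 mm² overlap (of its 319.00 mm²) is removed, clipping the outline — 1 connected region; the cone at (8.5, 15.5): at t=0.138 of its height the radius interpolates to r₁+(r₂−r₁)t = 10.019, giving a regular 12-gon of that circumradius; Taking the first minus the rest: starting from that combined region, the cone at (8.5, 15.5) misses the remaining region (no effect) — 1 connected region. The outline is a single polygon with 13 vertices. Extrusion per mm of travel: 0.4 × 0.3 / (π × 0.875²) = 0.049890. Accumulating E over each segment gives final E = 1.1452.

G0 X-3.50 Y0.00 Z3.60
G1 X-3.03 Y-1.75 E0.0904
G1 X-1.75 Y-3.03 E0.1807
G1 X0.00 Y-3.50 E0.2711
G1 X1.75 Y-3.03 E0.3615
G1 X3.03 Y-1.75 E0.4518
G1 X3.50 Y0.00 E0.5422
G1 X3.23 Y1.00 E0.5939
G1 X0.50 Y1.00 E0.7301
G1 X0.50 Y3.37 E0.8483
G1 X0.00 Y3.50 E0.8741
G1 X-1.75 Y3.03 E0.9645
G1 X-3.03 Y1.75 E1.0548
G1 X-3.50 Y0.00 E1.1452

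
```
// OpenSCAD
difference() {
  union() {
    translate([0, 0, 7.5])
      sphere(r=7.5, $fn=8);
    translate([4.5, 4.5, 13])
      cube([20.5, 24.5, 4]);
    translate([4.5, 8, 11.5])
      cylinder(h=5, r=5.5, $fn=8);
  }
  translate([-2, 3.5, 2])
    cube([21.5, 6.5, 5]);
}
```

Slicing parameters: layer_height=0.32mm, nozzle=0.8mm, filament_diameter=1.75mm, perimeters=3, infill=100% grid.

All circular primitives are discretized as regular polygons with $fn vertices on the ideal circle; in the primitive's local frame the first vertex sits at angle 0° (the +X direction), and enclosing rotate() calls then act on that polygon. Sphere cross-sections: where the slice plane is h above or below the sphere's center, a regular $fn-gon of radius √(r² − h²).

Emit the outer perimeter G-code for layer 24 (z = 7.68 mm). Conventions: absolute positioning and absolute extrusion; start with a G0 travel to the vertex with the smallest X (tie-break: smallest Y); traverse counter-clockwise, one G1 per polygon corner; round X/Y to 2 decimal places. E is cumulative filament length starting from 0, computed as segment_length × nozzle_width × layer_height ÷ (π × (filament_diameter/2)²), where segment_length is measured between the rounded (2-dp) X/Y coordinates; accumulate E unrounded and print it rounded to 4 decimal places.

At z = 7.68 mm: the sphere: section is a regular 8-gon, circumradius = √(r²−h²) = √(7.5²−0.18²) = 7.498; the cube at (4.5, 4.5) does not reach this height (z outside [13, 17]); the cylinder at (4.5, 8) does not reach this height (z outside [11.5, 16.5]); Combining (union): only the r=7.5 sphere is present, so the union is just that shape — 1 connected region; the cube at (-2, 3.5) does not reach this height (z outside [2, 7]); Taking the first minus the rest: none of the subtracted shapes is present at this height, so the result so far is unchanged — 1 connected region. The outline is a single polygon with 8 vertices. Extrusion per mm of travel: 0.8 × 0.32 / (π × 0.875²) = 0.106432. Accumulating E over each segment gives final E = 4.8861.

G0 X-7.50 Y0.00 Z7.68
G1 X-5.30 Y-5.30 E0.6108
G1 X0.00 Y-7.50 E1.2215
G1 X5.30 Y-5.30 E1.8323
G1 X7.50 Y0.00 E2.4430
G1 X5.30 Y5.30 E3.0538
G1 X0.00 Y7.50 E3.6646
G1 X-5.30 Y5.30 E4.2753
G1 X-7.50 Y0.00 E4.8861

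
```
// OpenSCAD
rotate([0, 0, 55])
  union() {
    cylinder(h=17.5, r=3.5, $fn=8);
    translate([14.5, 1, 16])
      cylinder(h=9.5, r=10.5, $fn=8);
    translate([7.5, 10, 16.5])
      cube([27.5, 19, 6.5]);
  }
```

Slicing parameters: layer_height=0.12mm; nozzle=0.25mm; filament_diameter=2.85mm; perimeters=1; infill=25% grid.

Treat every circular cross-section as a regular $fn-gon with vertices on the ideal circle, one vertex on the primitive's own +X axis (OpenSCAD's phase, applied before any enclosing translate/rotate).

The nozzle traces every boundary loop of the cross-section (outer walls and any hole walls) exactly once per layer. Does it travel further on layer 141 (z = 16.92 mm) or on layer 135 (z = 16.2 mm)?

layer 141 (z = 16.92 mm)

Layer 141 (z = 16.92): the cylinder: section is a regular 8-gon, circumradius r=3.5 (perimeter = 2·8·3.500·sin(180°/8) = 21.43 mm); the cylinder at (14.5, 1): section is a regular 8-gon, circumradius r=10.5 (perimeter = 2·8·10.500·sin(180°/8) = 64.29 mm); the cube at (7.5, 10) (footprint 27.5×19) is included at this height (perimeter 93.00 mm); Taking the union: the regions partially overlap (shared area 5.43 mm²), so the edge portions inside another operand are dropped and the merged outline is re-measured after clipping — boundary = 163.64 mm; (whole slice rotated 55° about Z — lengths, areas and connectivity unchanged). So its perimeter = 163.64 mm. Layer 135 (z = 16.2): the r=3.5 cylinder gives a regular 8-gon of circumradius 3.5 (constant along its height) (perimeter = 2·8·3.500·sin(180°/8) = 21.43 mm); the cylinder at (14.5, 1): section is a regular 8-gon, circumradius r=10.5 (perimeter = 2·8·10.500·sin(180°/8) = 64.29 mm); the cube at (7.5, 10) does not reach this height (z outside [16.5, 23]); Combining (union): the 2 present regions are separate (no shared area or edge), so areas and boundary lengths simply add and each stays a separate island — boundary = 85.72 mm; (whole slice rotated 55° about Z — lengths, areas and connectivity unchanged). So its perimeter = 85.72 mm. Layer 141 is larger (163.64 vs 85.72 mm).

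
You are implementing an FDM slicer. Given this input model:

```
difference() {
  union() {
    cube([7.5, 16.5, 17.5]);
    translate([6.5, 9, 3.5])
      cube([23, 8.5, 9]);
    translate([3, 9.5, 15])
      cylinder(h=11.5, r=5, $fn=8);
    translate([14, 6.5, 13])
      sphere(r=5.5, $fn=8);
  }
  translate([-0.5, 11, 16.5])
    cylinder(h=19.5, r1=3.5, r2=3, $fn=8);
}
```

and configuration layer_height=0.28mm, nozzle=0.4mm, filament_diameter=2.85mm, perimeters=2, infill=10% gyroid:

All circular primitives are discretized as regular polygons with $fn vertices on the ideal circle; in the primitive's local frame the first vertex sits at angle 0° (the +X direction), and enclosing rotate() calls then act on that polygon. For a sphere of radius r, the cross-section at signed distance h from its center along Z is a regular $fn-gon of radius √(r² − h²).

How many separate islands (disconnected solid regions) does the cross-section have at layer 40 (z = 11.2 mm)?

At z = 11.2 mm: the cube (footprint 7.5×16.5) is included at this height; the 23×8.5 cube at (6.5, 9) contributes its full rectangle; the cylinder at (3, 9.5) is absent (z outside [15, 26.5]); the r=5.5 sphere at (14, 6.5) contributes a regular 8-gon of circumradius √(5.5²−1.8²) = 5.197; Taking the union: the regions partially overlap (shared area 22.30 mm²), so overlapping operands fuse into one piece — 1 connected region; the cone at (-0.5, 11) is not intersected at this z (z outside [16.5, 36]); Subtracting the remaining from the first: none of the subtracted shapes is present at this height, so the result so far is unchanged — 1 connected region. Overall, the cross-section is a single solid region. Island count = 1.

1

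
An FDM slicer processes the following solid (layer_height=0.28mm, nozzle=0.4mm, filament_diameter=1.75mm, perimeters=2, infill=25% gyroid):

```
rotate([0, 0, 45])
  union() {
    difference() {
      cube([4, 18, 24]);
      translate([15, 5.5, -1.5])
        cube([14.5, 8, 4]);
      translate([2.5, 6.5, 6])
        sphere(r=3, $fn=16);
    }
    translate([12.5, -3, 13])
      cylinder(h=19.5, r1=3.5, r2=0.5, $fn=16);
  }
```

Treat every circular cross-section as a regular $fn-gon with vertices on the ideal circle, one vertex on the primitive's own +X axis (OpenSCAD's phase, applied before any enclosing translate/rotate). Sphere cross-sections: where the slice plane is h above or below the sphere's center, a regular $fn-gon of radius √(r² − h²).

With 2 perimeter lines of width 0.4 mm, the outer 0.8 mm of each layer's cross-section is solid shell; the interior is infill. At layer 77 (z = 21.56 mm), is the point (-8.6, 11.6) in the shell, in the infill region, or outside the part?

infill

At z = 21.56 mm: the cube (footprint 4×18) is included at this height; the cube at (15, 5.5) is absent (z outside [-1.5, 2.5]); the sphere at (2.5, 6.5) does not reach this height (|z−center|=15.560 > r=3); After the difference (first − rest): none of the subtracted shapes is present at this height, so the 4×18 cube is unchanged — 1 connected region; the cone at (12.5, -3): at t=0.439 of its height the radius interpolates to r₁+(r₂−r₁)t = 2.183, giving a regular 16-gon of that circumradius; Merging all regions: the 2 present regions are separate (no shared area or edge), so areas and boundary lengths simply add and each stays a separate island — 2 connected regions; (rotated 45° about Z; rotation is an isometry so areas/perimeters/island counts are preserved). Overall, the cross-section has 2 separate islands. Undo the 45° rotation: the query point maps to (2.121, 14.284) in the un-rotated model frame. The nearest boundary edge runs (4.00, 18.00)→(4.00, 0.00); distance from the point to it = 1.88 mm. (Shell/infill is judged within the island containing the point — the largest one.) The point is inside the cross-section and 1.88 mm from the nearest boundary — more than the 0.8 mm shell width (2 × 0.4), so it's in the infill interior.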